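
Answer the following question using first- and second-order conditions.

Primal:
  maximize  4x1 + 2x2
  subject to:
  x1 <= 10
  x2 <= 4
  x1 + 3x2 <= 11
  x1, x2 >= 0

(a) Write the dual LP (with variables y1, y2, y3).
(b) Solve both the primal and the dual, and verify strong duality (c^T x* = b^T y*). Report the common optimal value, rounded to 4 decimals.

The standard primal-dual pair for 'max c^T x s.t. A x <= b, x >= 0' is:
  Dual:  min b^T y  s.t.  A^T y >= c,  y >= 0.

So the dual LP is:
  minimize  10y1 + 4y2 + 11y3
  subject to:
    y1 + y3 >= 4
    y2 + 3y3 >= 2
    y1, y2, y3 >= 0

Solving the primal: x* = (10, 0.3333).
  primal value c^T x* = 40.6667.
Solving the dual: y* = (3.3333, 0, 0.6667).
  dual value b^T y* = 40.6667.
Strong duality: c^T x* = b^T y*. Confirmed.

40.6667


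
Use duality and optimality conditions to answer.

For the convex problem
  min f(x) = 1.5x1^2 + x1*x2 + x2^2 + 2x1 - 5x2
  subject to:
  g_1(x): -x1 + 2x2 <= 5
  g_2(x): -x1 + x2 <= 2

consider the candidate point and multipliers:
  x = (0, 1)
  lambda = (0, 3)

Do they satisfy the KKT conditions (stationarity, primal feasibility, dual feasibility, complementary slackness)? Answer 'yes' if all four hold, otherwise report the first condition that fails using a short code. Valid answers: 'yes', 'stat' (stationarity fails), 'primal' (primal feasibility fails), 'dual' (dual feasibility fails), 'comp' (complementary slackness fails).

Gradient of f: grad f(x) = Q x + c = (3, -3)
Constraint values g_i(x) = a_i^T x - b_i:
  g_1((0, 1)) = -3
  g_2((0, 1)) = -1
Stationarity residual: grad f(x) + sum_i lambda_i a_i = (0, 0)
  -> stationarity OK
Primal feasibility (all g_i <= 0): OK
Dual feasibility (all lambda_i >= 0): OK
Complementary slackness (lambda_i * g_i(x) = 0 for all i): FAILS

Verdict: the first failing condition is complementary_slackness -> comp.

comp


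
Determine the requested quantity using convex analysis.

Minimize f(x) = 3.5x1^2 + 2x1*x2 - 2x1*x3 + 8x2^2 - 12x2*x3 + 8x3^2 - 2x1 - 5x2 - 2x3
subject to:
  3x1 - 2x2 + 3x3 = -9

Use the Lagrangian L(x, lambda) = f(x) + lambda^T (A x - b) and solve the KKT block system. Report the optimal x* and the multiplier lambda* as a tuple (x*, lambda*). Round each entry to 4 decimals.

Form the Lagrangian:
  L(x, lambda) = (1/2) x^T Q x + c^T x + lambda^T (A x - b)
Stationarity (grad_x L = 0): Q x + c + A^T lambda = 0.
Primal feasibility: A x = b.

This gives the KKT block system:
  [ Q   A^T ] [ x     ]   [-c ]
  [ A    0  ] [ lambda ] = [ b ]

Solving the linear system:
  x*      = (-2.0674, 0.9096, -0.3262)
  lambda* = (4.6667)
  f(x*)   = 21.1197

x* = (-2.0674, 0.9096, -0.3262), lambda* = (4.6667)


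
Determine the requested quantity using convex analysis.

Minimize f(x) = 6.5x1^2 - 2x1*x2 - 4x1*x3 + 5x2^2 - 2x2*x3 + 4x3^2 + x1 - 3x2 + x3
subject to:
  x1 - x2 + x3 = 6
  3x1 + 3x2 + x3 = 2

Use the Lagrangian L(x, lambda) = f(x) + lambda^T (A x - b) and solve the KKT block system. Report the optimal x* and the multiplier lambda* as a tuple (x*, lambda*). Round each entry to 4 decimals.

Form the Lagrangian:
  L(x, lambda) = (1/2) x^T Q x + c^T x + lambda^T (A x - b)
Stationarity (grad_x L = 0): Q x + c + A^T lambda = 0.
Primal feasibility: A x = b.

This gives the KKT block system:
  [ Q   A^T ] [ x     ]   [-c ]
  [ A    0  ] [ lambda ] = [ b ]

Solving the linear system:
  x*      = (1.573, -1.7865, 2.6404)
  lambda* = (-21.8764, 2.4719)
  f(x*)   = 67.9438

x* = (1.573, -1.7865, 2.6404), lambda* = (-21.8764, 2.4719)


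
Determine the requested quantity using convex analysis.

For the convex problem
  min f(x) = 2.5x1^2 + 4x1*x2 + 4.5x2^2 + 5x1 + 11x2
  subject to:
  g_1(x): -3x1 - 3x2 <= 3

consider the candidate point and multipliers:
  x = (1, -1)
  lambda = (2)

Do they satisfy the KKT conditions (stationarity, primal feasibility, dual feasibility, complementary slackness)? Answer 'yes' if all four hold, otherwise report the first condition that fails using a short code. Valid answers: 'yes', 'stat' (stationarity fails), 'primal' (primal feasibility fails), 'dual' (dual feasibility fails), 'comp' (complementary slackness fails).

Gradient of f: grad f(x) = Q x + c = (6, 6)
Constraint values g_i(x) = a_i^T x - b_i:
  g_1((1, -1)) = -3
Stationarity residual: grad f(x) + sum_i lambda_i a_i = (0, 0)
  -> stationarity OK
Primal feasibility (all g_i <= 0): OK
Dual feasibility (all lambda_i >= 0): OK
Complementary slackness (lambda_i * g_i(x) = 0 for all i): FAILS

Verdict: the first failing condition is complementary_slackness -> comp.

comp


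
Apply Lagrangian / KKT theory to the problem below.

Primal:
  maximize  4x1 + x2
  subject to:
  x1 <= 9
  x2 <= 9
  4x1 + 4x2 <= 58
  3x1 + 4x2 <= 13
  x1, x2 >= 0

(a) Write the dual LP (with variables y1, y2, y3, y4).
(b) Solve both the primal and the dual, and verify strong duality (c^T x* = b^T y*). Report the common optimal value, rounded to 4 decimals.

The standard primal-dual pair for 'max c^T x s.t. A x <= b, x >= 0' is:
  Dual:  min b^T y  s.t.  A^T y >= c,  y >= 0.

So the dual LP is:
  minimize  9y1 + 9y2 + 58y3 + 13y4
  subject to:
    y1 + 4y3 + 3y4 >= 4
    y2 + 4y3 + 4y4 >= 1
    y1, y2, y3, y4 >= 0

Solving the primal: x* = (4.3333, 0).
  primal value c^T x* = 17.3333.
Solving the dual: y* = (0, 0, 0, 1.3333).
  dual value b^T y* = 17.3333.
Strong duality: c^T x* = b^T y*. Confirmed.

17.3333


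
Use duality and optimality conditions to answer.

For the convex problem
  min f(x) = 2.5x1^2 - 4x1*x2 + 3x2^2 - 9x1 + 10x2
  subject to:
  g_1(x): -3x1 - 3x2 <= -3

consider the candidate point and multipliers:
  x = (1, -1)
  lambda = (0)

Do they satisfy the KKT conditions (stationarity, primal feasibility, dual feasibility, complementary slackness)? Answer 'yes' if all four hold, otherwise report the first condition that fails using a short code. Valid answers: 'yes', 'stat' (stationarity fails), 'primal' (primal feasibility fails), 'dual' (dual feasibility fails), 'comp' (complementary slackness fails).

Gradient of f: grad f(x) = Q x + c = (0, 0)
Constraint values g_i(x) = a_i^T x - b_i:
  g_1((1, -1)) = 3
Stationarity residual: grad f(x) + sum_i lambda_i a_i = (0, 0)
  -> stationarity OK
Primal feasibility (all g_i <= 0): FAILS
Dual feasibility (all lambda_i >= 0): OK
Complementary slackness (lambda_i * g_i(x) = 0 for all i): OK

Verdict: the first failing condition is primal_feasibility -> primal.

primal


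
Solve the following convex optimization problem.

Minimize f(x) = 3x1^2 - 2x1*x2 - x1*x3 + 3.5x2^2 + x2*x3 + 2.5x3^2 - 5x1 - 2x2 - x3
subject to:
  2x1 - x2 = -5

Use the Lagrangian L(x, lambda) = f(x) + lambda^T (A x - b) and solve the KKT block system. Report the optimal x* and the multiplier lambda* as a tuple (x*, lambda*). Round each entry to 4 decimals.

Form the Lagrangian:
  L(x, lambda) = (1/2) x^T Q x + c^T x + lambda^T (A x - b)
Stationarity (grad_x L = 0): Q x + c + A^T lambda = 0.
Primal feasibility: A x = b.

This gives the KKT block system:
  [ Q   A^T ] [ x     ]   [-c ]
  [ A    0  ] [ lambda ] = [ b ]

Solving the linear system:
  x*      = (-1.9457, 1.1085, -0.4109)
  lambda* = (9.2403)
  f(x*)   = 27.062

x* = (-1.9457, 1.1085, -0.4109), lambda* = (9.2403)


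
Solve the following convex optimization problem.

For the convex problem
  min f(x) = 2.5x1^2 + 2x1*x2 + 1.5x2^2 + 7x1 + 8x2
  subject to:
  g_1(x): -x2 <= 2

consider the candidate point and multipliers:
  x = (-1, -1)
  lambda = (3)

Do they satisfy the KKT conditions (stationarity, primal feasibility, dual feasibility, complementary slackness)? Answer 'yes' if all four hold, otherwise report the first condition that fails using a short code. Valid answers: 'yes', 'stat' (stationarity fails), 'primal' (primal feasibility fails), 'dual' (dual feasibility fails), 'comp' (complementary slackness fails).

Gradient of f: grad f(x) = Q x + c = (0, 3)
Constraint values g_i(x) = a_i^T x - b_i:
  g_1((-1, -1)) = -1
Stationarity residual: grad f(x) + sum_i lambda_i a_i = (0, 0)
  -> stationarity OK
Primal feasibility (all g_i <= 0): OK
Dual feasibility (all lambda_i >= 0): OK
Complementary slackness (lambda_i * g_i(x) = 0 for all i): FAILS

Verdict: the first failing condition is complementary_slackness -> comp.

comp


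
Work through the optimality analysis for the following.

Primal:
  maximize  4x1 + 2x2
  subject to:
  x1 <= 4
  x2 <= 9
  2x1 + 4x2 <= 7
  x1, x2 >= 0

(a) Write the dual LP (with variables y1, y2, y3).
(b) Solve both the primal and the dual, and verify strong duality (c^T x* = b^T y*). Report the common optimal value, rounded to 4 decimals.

The standard primal-dual pair for 'max c^T x s.t. A x <= b, x >= 0' is:
  Dual:  min b^T y  s.t.  A^T y >= c,  y >= 0.

So the dual LP is:
  minimize  4y1 + 9y2 + 7y3
  subject to:
    y1 + 2y3 >= 4
    y2 + 4y3 >= 2
    y1, y2, y3 >= 0

Solving the primal: x* = (3.5, 0).
  primal value c^T x* = 14.
Solving the dual: y* = (0, 0, 2).
  dual value b^T y* = 14.
Strong duality: c^T x* = b^T y*. Confirmed.

14


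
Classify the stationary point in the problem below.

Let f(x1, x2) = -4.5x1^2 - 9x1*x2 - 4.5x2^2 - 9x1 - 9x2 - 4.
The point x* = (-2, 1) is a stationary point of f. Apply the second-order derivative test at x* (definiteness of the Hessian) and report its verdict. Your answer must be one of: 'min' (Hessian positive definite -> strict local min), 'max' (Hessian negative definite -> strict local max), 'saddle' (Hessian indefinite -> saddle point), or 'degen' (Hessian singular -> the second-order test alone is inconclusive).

Compute the Hessian H = grad^2 f:
  H = [[-9, -9], [-9, -9]]
Verify stationarity: grad f(x*) = H x* + g = (0, 0).
Eigenvalues of H: -18, 0.
H has a zero eigenvalue (singular; negative semidefinite but not definite), so H is neither positive definite, negative definite, nor indefinite. The second-order test alone is inconclusive -> degen.
(Indeed, f is constant along the null direction of H through x*, so x* is not a strict local extremum.)

degen


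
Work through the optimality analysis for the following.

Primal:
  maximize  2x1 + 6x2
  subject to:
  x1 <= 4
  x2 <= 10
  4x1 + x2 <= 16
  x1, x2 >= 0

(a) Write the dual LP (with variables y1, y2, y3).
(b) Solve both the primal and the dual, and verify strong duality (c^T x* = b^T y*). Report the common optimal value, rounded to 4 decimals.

The standard primal-dual pair for 'max c^T x s.t. A x <= b, x >= 0' is:
  Dual:  min b^T y  s.t.  A^T y >= c,  y >= 0.

So the dual LP is:
  minimize  4y1 + 10y2 + 16y3
  subject to:
    y1 + 4y3 >= 2
    y2 + y3 >= 6
    y1, y2, y3 >= 0

Solving the primal: x* = (1.5, 10).
  primal value c^T x* = 63.
Solving the dual: y* = (0, 5.5, 0.5).
  dual value b^T y* = 63.
Strong duality: c^T x* = b^T y*. Confirmed.

63


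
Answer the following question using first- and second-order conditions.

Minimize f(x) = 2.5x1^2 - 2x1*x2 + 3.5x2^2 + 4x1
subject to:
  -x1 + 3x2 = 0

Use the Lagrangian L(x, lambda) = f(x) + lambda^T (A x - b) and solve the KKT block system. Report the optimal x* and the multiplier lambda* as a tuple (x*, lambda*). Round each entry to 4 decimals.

Form the Lagrangian:
  L(x, lambda) = (1/2) x^T Q x + c^T x + lambda^T (A x - b)
Stationarity (grad_x L = 0): Q x + c + A^T lambda = 0.
Primal feasibility: A x = b.

This gives the KKT block system:
  [ Q   A^T ] [ x     ]   [-c ]
  [ A    0  ] [ lambda ] = [ b ]

Solving the linear system:
  x*      = (-0.9, -0.3)
  lambda* = (0.1)
  f(x*)   = -1.8

x* = (-0.9, -0.3), lambda* = (0.1)


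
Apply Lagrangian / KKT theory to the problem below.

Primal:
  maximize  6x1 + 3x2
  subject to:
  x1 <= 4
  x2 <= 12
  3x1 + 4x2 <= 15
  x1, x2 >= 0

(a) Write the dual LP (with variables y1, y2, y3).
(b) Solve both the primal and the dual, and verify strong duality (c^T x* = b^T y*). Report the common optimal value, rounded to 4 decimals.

The standard primal-dual pair for 'max c^T x s.t. A x <= b, x >= 0' is:
  Dual:  min b^T y  s.t.  A^T y >= c,  y >= 0.

So the dual LP is:
  minimize  4y1 + 12y2 + 15y3
  subject to:
    y1 + 3y3 >= 6
    y2 + 4y3 >= 3
    y1, y2, y3 >= 0

Solving the primal: x* = (4, 0.75).
  primal value c^T x* = 26.25.
Solving the dual: y* = (3.75, 0, 0.75).
  dual value b^T y* = 26.25.
Strong duality: c^T x* = b^T y*. Confirmed.

26.25


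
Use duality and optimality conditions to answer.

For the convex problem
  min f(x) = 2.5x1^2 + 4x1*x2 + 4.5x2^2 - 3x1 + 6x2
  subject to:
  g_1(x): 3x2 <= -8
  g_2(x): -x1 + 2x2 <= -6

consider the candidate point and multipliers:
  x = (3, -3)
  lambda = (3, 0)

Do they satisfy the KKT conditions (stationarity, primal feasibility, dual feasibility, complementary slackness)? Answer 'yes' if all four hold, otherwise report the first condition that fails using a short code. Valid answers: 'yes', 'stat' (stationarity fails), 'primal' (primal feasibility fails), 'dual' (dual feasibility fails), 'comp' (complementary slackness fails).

Gradient of f: grad f(x) = Q x + c = (0, -9)
Constraint values g_i(x) = a_i^T x - b_i:
  g_1((3, -3)) = -1
  g_2((3, -3)) = -3
Stationarity residual: grad f(x) + sum_i lambda_i a_i = (0, 0)
  -> stationarity OK
Primal feasibility (all g_i <= 0): OK
Dual feasibility (all lambda_i >= 0): OK
Complementary slackness (lambda_i * g_i(x) = 0 for all i): FAILS

Verdict: the first failing condition is complementary_slackness -> comp.

comp


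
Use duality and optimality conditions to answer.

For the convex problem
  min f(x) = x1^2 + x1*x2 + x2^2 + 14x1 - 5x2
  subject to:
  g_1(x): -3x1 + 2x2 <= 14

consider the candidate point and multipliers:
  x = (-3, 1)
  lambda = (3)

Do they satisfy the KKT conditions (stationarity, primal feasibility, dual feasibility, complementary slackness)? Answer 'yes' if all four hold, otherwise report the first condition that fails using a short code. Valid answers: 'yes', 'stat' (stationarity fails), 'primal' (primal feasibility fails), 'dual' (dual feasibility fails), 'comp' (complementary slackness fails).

Gradient of f: grad f(x) = Q x + c = (9, -6)
Constraint values g_i(x) = a_i^T x - b_i:
  g_1((-3, 1)) = -3
Stationarity residual: grad f(x) + sum_i lambda_i a_i = (0, 0)
  -> stationarity OK
Primal feasibility (all g_i <= 0): OK
Dual feasibility (all lambda_i >= 0): OK
Complementary slackness (lambda_i * g_i(x) = 0 for all i): FAILS

Verdict: the first failing condition is complementary_slackness -> comp.

comp


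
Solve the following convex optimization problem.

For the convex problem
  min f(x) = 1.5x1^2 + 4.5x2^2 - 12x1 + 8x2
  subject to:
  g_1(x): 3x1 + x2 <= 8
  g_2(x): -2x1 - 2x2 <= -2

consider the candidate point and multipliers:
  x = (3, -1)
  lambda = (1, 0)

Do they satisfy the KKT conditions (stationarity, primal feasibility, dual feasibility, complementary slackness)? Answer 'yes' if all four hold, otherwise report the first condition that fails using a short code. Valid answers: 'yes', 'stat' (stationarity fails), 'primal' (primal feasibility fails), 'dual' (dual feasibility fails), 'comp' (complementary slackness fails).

Gradient of f: grad f(x) = Q x + c = (-3, -1)
Constraint values g_i(x) = a_i^T x - b_i:
  g_1((3, -1)) = 0
  g_2((3, -1)) = -2
Stationarity residual: grad f(x) + sum_i lambda_i a_i = (0, 0)
  -> stationarity OK
Primal feasibility (all g_i <= 0): OK
Dual feasibility (all lambda_i >= 0): OK
Complementary slackness (lambda_i * g_i(x) = 0 for all i): OK

Verdict: yes, KKT holds.

yes


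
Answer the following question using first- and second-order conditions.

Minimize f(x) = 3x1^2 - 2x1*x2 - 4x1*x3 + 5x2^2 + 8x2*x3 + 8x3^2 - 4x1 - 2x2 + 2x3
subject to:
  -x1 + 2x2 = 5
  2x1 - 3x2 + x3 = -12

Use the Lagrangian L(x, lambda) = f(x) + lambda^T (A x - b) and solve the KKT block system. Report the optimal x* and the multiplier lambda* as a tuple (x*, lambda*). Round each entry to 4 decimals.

Form the Lagrangian:
  L(x, lambda) = (1/2) x^T Q x + c^T x + lambda^T (A x - b)
Stationarity (grad_x L = 0): Q x + c + A^T lambda = 0.
Primal feasibility: A x = b.

This gives the KKT block system:
  [ Q   A^T ] [ x     ]   [-c ]
  [ A    0  ] [ lambda ] = [ b ]

Solving the linear system:
  x*      = (-2.619, 1.1905, -3.1905)
  lambda* = (48.7619, 29.0476)
  f(x*)   = 53.2381

x* = (-2.619, 1.1905, -3.1905), lambda* = (48.7619, 29.0476)


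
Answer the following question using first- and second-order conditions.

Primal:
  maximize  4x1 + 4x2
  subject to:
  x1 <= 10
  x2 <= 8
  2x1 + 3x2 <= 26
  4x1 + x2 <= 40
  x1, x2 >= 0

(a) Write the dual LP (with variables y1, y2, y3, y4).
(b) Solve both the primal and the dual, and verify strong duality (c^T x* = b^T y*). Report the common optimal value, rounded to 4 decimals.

The standard primal-dual pair for 'max c^T x s.t. A x <= b, x >= 0' is:
  Dual:  min b^T y  s.t.  A^T y >= c,  y >= 0.

So the dual LP is:
  minimize  10y1 + 8y2 + 26y3 + 40y4
  subject to:
    y1 + 2y3 + 4y4 >= 4
    y2 + 3y3 + y4 >= 4
    y1, y2, y3, y4 >= 0

Solving the primal: x* = (9.4, 2.4).
  primal value c^T x* = 47.2.
Solving the dual: y* = (0, 0, 1.2, 0.4).
  dual value b^T y* = 47.2.
Strong duality: c^T x* = b^T y*. Confirmed.

47.2


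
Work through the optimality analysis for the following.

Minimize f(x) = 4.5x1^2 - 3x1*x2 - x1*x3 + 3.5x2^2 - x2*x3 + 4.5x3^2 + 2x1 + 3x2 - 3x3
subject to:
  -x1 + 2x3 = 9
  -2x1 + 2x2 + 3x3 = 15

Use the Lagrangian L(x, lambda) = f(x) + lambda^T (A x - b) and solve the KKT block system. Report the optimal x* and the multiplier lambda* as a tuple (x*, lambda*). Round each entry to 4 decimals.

Form the Lagrangian:
  L(x, lambda) = (1/2) x^T Q x + c^T x + lambda^T (A x - b)
Stationarity (grad_x L = 0): Q x + c + A^T lambda = 0.
Primal feasibility: A x = b.

This gives the KKT block system:
  [ Q   A^T ] [ x     ]   [-c ]
  [ A    0  ] [ lambda ] = [ b ]

Solving the linear system:
  x*      = (-1.6294, 0.3427, 3.6853)
  lambda* = (-10.7762, -3.3007)
  f(x*)   = 66.6049

x* = (-1.6294, 0.3427, 3.6853), lambda* = (-10.7762, -3.3007)


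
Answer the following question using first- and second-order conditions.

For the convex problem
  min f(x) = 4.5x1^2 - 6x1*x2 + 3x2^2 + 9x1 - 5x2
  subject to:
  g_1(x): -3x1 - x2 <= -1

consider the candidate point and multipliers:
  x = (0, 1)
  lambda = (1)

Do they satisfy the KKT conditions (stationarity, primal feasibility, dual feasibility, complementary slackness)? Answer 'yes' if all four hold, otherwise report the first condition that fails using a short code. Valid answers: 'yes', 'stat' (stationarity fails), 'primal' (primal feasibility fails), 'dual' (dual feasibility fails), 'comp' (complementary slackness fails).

Gradient of f: grad f(x) = Q x + c = (3, 1)
Constraint values g_i(x) = a_i^T x - b_i:
  g_1((0, 1)) = 0
Stationarity residual: grad f(x) + sum_i lambda_i a_i = (0, 0)
  -> stationarity OK
Primal feasibility (all g_i <= 0): OK
Dual feasibility (all lambda_i >= 0): OK
Complementary slackness (lambda_i * g_i(x) = 0 for all i): OK

Verdict: yes, KKT holds.

yes


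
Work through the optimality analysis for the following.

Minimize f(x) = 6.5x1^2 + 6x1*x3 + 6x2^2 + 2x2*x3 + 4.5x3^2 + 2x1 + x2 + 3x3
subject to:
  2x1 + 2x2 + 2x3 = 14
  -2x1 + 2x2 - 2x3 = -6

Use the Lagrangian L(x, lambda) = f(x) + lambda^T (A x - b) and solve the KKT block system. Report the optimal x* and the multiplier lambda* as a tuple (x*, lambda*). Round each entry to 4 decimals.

Form the Lagrangian:
  L(x, lambda) = (1/2) x^T Q x + c^T x + lambda^T (A x - b)
Stationarity (grad_x L = 0): Q x + c + A^T lambda = 0.
Primal feasibility: A x = b.

This gives the KKT block system:
  [ Q   A^T ] [ x     ]   [-c ]
  [ A    0  ] [ lambda ] = [ b ]

Solving the linear system:
  x*      = (2, 2, 3)
  lambda* = (-19.25, 3.75)
  f(x*)   = 153.5

x* = (2, 2, 3), lambda* = (-19.25, 3.75)


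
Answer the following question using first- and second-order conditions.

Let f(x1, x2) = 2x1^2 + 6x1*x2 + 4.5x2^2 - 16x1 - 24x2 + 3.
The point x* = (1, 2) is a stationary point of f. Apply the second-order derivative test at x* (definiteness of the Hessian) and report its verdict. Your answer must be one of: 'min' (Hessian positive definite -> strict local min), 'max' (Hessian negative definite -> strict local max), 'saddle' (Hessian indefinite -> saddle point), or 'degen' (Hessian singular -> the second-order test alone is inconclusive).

Compute the Hessian H = grad^2 f:
  H = [[4, 6], [6, 9]]
Verify stationarity: grad f(x*) = H x* + g = (0, 0).
Eigenvalues of H: 0, 13.
H has a zero eigenvalue (singular; positive semidefinite but not definite), so H is neither positive definite, negative definite, nor indefinite. The second-order test alone is inconclusive -> degen.
(Indeed, f is constant along the null direction of H through x*, so x* is not a strict local extremum.)

degen


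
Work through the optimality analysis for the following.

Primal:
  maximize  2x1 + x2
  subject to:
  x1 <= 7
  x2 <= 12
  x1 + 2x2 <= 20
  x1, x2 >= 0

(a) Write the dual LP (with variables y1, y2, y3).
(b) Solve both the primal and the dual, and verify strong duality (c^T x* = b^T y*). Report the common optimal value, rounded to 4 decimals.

The standard primal-dual pair for 'max c^T x s.t. A x <= b, x >= 0' is:
  Dual:  min b^T y  s.t.  A^T y >= c,  y >= 0.

So the dual LP is:
  minimize  7y1 + 12y2 + 20y3
  subject to:
    y1 + y3 >= 2
    y2 + 2y3 >= 1
    y1, y2, y3 >= 0

Solving the primal: x* = (7, 6.5).
  primal value c^T x* = 20.5.
Solving the dual: y* = (1.5, 0, 0.5).
  dual value b^T y* = 20.5.
Strong duality: c^T x* = b^T y*. Confirmed.

20.5


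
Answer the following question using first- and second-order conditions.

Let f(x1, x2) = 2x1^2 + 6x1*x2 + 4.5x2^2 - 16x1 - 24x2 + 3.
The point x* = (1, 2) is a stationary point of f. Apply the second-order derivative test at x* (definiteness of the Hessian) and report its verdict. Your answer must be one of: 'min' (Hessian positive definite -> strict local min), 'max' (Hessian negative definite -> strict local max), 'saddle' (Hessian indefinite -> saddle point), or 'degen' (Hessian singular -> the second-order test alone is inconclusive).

Compute the Hessian H = grad^2 f:
  H = [[4, 6], [6, 9]]
Verify stationarity: grad f(x*) = H x* + g = (0, 0).
Eigenvalues of H: 0, 13.
H has a zero eigenvalue (singular; positive semidefinite but not definite), so H is neither positive definite, negative definite, nor indefinite. The second-order test alone is inconclusive -> degen.
(Indeed, f is constant along the null direction of H through x*, so x* is not a strict local extremum.)

degen


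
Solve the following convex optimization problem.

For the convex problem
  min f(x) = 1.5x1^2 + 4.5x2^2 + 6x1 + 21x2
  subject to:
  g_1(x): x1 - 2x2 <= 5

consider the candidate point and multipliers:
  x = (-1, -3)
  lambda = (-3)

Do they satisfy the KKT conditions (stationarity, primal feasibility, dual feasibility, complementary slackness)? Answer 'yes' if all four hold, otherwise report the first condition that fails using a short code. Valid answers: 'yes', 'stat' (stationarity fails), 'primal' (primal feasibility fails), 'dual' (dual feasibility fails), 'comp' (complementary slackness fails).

Gradient of f: grad f(x) = Q x + c = (3, -6)
Constraint values g_i(x) = a_i^T x - b_i:
  g_1((-1, -3)) = 0
Stationarity residual: grad f(x) + sum_i lambda_i a_i = (0, 0)
  -> stationarity OK
Primal feasibility (all g_i <= 0): OK
Dual feasibility (all lambda_i >= 0): FAILS
Complementary slackness (lambda_i * g_i(x) = 0 for all i): OK

Verdict: the first failing condition is dual_feasibility -> dual.

dual


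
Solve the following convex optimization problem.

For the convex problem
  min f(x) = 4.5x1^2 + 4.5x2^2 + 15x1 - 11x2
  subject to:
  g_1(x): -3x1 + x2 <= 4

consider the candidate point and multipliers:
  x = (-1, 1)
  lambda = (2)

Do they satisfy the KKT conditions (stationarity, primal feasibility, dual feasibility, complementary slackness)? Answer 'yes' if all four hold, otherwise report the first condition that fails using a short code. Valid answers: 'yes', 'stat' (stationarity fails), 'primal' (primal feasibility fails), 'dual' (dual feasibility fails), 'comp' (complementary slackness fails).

Gradient of f: grad f(x) = Q x + c = (6, -2)
Constraint values g_i(x) = a_i^T x - b_i:
  g_1((-1, 1)) = 0
Stationarity residual: grad f(x) + sum_i lambda_i a_i = (0, 0)
  -> stationarity OK
Primal feasibility (all g_i <= 0): OK
Dual feasibility (all lambda_i >= 0): OK
Complementary slackness (lambda_i * g_i(x) = 0 for all i): OK

Verdict: yes, KKT holds.

yes


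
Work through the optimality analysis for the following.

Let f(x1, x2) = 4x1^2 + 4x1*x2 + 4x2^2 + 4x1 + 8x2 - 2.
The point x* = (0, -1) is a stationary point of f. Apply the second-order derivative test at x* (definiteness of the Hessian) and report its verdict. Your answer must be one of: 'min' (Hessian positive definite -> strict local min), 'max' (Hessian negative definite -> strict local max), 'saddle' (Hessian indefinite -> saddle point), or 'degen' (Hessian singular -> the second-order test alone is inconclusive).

Compute the Hessian H = grad^2 f:
  H = [[8, 4], [4, 8]]
Verify stationarity: grad f(x*) = H x* + g = (0, 0).
Eigenvalues of H: 4, 12.
Both eigenvalues > 0, so H is positive definite -> x* is a strict local min.

min


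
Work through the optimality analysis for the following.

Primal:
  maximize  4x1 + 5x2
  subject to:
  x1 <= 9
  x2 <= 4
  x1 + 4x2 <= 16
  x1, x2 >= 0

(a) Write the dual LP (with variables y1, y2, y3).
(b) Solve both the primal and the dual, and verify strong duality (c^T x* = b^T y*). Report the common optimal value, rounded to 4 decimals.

The standard primal-dual pair for 'max c^T x s.t. A x <= b, x >= 0' is:
  Dual:  min b^T y  s.t.  A^T y >= c,  y >= 0.

So the dual LP is:
  minimize  9y1 + 4y2 + 16y3
  subject to:
    y1 + y3 >= 4
    y2 + 4y3 >= 5
    y1, y2, y3 >= 0

Solving the primal: x* = (9, 1.75).
  primal value c^T x* = 44.75.
Solving the dual: y* = (2.75, 0, 1.25).
  dual value b^T y* = 44.75.
Strong duality: c^T x* = b^T y*. Confirmed.

44.75


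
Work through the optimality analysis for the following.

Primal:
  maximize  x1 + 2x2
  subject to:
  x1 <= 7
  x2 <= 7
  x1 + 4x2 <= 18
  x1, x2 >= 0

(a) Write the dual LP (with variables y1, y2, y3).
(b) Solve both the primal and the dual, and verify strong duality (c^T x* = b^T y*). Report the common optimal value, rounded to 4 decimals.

The standard primal-dual pair for 'max c^T x s.t. A x <= b, x >= 0' is:
  Dual:  min b^T y  s.t.  A^T y >= c,  y >= 0.

So the dual LP is:
  minimize  7y1 + 7y2 + 18y3
  subject to:
    y1 + y3 >= 1
    y2 + 4y3 >= 2
    y1, y2, y3 >= 0

Solving the primal: x* = (7, 2.75).
  primal value c^T x* = 12.5.
Solving the dual: y* = (0.5, 0, 0.5).
  dual value b^T y* = 12.5.
Strong duality: c^T x* = b^T y*. Confirmed.

12.5


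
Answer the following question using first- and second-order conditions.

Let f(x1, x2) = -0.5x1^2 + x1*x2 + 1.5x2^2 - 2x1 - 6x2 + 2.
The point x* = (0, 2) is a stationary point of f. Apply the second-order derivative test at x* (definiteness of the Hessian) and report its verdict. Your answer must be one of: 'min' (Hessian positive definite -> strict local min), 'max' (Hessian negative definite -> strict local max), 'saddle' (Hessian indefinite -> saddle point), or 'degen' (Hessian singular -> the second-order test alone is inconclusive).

Compute the Hessian H = grad^2 f:
  H = [[-1, 1], [1, 3]]
Verify stationarity: grad f(x*) = H x* + g = (0, 0).
Eigenvalues of H: -1.2361, 3.2361.
Eigenvalues have mixed signs, so H is indefinite -> x* is a saddle point.

saddle


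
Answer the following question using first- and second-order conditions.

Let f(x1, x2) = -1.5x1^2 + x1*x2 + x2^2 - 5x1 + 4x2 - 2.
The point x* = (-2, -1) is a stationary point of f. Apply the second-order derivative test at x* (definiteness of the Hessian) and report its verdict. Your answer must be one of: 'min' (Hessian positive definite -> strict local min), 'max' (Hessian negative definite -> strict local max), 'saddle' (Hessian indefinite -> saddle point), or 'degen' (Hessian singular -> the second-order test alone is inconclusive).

Compute the Hessian H = grad^2 f:
  H = [[-3, 1], [1, 2]]
Verify stationarity: grad f(x*) = H x* + g = (0, 0).
Eigenvalues of H: -3.1926, 2.1926.
Eigenvalues have mixed signs, so H is indefinite -> x* is a saddle point.

saddle


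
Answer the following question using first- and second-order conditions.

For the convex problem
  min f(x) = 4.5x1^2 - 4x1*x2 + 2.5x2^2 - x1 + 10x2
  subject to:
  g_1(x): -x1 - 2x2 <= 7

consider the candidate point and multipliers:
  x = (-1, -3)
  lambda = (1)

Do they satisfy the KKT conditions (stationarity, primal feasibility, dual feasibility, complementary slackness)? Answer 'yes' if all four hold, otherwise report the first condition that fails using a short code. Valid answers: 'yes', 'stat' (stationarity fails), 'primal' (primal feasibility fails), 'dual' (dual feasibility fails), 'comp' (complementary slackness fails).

Gradient of f: grad f(x) = Q x + c = (2, -1)
Constraint values g_i(x) = a_i^T x - b_i:
  g_1((-1, -3)) = 0
Stationarity residual: grad f(x) + sum_i lambda_i a_i = (1, -3)
  -> stationarity FAILS
Primal feasibility (all g_i <= 0): OK
Dual feasibility (all lambda_i >= 0): OK
Complementary slackness (lambda_i * g_i(x) = 0 for all i): OK

Verdict: the first failing condition is stationarity -> stat.

stat


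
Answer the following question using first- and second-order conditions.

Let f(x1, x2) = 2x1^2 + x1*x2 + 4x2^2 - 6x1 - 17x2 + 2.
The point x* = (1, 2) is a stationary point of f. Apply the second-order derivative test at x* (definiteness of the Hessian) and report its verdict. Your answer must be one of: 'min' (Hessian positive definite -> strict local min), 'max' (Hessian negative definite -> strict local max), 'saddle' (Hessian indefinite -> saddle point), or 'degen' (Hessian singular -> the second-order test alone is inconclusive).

Compute the Hessian H = grad^2 f:
  H = [[4, 1], [1, 8]]
Verify stationarity: grad f(x*) = H x* + g = (0, 0).
Eigenvalues of H: 3.7639, 8.2361.
Both eigenvalues > 0, so H is positive definite -> x* is a strict local min.

min


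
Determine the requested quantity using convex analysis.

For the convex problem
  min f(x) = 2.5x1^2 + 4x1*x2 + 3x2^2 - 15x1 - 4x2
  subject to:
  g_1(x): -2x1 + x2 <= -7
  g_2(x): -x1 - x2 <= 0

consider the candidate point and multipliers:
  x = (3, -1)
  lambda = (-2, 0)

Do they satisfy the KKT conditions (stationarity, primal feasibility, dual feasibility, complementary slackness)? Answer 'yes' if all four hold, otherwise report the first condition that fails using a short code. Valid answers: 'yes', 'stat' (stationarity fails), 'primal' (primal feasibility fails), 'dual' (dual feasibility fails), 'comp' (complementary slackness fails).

Gradient of f: grad f(x) = Q x + c = (-4, 2)
Constraint values g_i(x) = a_i^T x - b_i:
  g_1((3, -1)) = 0
  g_2((3, -1)) = -2
Stationarity residual: grad f(x) + sum_i lambda_i a_i = (0, 0)
  -> stationarity OK
Primal feasibility (all g_i <= 0): OK
Dual feasibility (all lambda_i >= 0): FAILS
Complementary slackness (lambda_i * g_i(x) = 0 for all i): OK

Verdict: the first failing condition is dual_feasibility -> dual.

dual


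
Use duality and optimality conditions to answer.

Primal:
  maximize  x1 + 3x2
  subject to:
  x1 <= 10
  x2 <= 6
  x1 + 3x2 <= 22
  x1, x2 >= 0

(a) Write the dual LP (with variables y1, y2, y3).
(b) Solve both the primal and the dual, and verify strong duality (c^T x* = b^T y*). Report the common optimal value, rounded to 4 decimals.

The standard primal-dual pair for 'max c^T x s.t. A x <= b, x >= 0' is:
  Dual:  min b^T y  s.t.  A^T y >= c,  y >= 0.

So the dual LP is:
  minimize  10y1 + 6y2 + 22y3
  subject to:
    y1 + y3 >= 1
    y2 + 3y3 >= 3
    y1, y2, y3 >= 0

Solving the primal: x* = (4, 6).
  primal value c^T x* = 22.
Solving the dual: y* = (0, 0, 1).
  dual value b^T y* = 22.
Strong duality: c^T x* = b^T y*. Confirmed.

22


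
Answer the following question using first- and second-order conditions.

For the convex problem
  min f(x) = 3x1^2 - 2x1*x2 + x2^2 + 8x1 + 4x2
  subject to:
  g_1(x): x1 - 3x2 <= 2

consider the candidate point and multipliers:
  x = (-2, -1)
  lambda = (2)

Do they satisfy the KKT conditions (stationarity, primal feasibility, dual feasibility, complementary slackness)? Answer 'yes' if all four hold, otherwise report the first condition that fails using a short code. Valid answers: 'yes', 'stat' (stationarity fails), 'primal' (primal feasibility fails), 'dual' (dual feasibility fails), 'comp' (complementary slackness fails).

Gradient of f: grad f(x) = Q x + c = (-2, 6)
Constraint values g_i(x) = a_i^T x - b_i:
  g_1((-2, -1)) = -1
Stationarity residual: grad f(x) + sum_i lambda_i a_i = (0, 0)
  -> stationarity OK
Primal feasibility (all g_i <= 0): OK
Dual feasibility (all lambda_i >= 0): OK
Complementary slackness (lambda_i * g_i(x) = 0 for all i): FAILS

Verdict: the first failing condition is complementary_slackness -> comp.

comp


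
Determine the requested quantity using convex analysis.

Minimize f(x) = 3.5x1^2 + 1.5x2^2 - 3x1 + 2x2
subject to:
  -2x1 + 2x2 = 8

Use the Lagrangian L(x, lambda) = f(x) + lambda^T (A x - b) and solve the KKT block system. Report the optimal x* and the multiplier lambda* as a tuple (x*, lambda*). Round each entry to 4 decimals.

Form the Lagrangian:
  L(x, lambda) = (1/2) x^T Q x + c^T x + lambda^T (A x - b)
Stationarity (grad_x L = 0): Q x + c + A^T lambda = 0.
Primal feasibility: A x = b.

This gives the KKT block system:
  [ Q   A^T ] [ x     ]   [-c ]
  [ A    0  ] [ lambda ] = [ b ]

Solving the linear system:
  x*      = (-1.1, 2.9)
  lambda* = (-5.35)
  f(x*)   = 25.95

x* = (-1.1, 2.9), lambda* = (-5.35)


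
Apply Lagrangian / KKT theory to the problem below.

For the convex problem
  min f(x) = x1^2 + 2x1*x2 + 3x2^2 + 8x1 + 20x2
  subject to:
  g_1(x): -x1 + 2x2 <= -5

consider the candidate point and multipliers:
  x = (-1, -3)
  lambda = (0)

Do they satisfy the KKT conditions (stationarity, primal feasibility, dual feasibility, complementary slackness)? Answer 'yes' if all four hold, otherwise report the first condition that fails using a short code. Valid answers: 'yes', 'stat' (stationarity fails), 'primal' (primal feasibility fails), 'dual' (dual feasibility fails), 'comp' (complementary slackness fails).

Gradient of f: grad f(x) = Q x + c = (0, 0)
Constraint values g_i(x) = a_i^T x - b_i:
  g_1((-1, -3)) = 0
Stationarity residual: grad f(x) + sum_i lambda_i a_i = (0, 0)
  -> stationarity OK
Primal feasibility (all g_i <= 0): OK
Dual feasibility (all lambda_i >= 0): OK
Complementary slackness (lambda_i * g_i(x) = 0 for all i): OK

Verdict: yes, KKT holds.

yes


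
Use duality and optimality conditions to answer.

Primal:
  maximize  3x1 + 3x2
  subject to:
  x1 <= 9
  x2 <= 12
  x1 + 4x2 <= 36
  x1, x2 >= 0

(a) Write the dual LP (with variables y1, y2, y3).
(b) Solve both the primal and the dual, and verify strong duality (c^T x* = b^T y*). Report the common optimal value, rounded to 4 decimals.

The standard primal-dual pair for 'max c^T x s.t. A x <= b, x >= 0' is:
  Dual:  min b^T y  s.t.  A^T y >= c,  y >= 0.

So the dual LP is:
  minimize  9y1 + 12y2 + 36y3
  subject to:
    y1 + y3 >= 3
    y2 + 4y3 >= 3
    y1, y2, y3 >= 0

Solving the primal: x* = (9, 6.75).
  primal value c^T x* = 47.25.
Solving the dual: y* = (2.25, 0, 0.75).
  dual value b^T y* = 47.25.
Strong duality: c^T x* = b^T y*. Confirmed.

47.25


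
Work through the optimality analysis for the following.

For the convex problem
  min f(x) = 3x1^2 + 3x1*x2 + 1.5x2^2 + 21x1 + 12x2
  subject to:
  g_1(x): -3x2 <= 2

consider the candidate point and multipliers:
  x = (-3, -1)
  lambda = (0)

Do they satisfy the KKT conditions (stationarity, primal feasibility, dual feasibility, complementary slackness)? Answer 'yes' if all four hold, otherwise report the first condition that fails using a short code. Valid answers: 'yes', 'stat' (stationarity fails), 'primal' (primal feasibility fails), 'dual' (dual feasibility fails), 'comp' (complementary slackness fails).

Gradient of f: grad f(x) = Q x + c = (0, 0)
Constraint values g_i(x) = a_i^T x - b_i:
  g_1((-3, -1)) = 1
Stationarity residual: grad f(x) + sum_i lambda_i a_i = (0, 0)
  -> stationarity OK
Primal feasibility (all g_i <= 0): FAILS
Dual feasibility (all lambda_i >= 0): OK
Complementary slackness (lambda_i * g_i(x) = 0 for all i): OK

Verdict: the first failing condition is primal_feasibility -> primal.

primal


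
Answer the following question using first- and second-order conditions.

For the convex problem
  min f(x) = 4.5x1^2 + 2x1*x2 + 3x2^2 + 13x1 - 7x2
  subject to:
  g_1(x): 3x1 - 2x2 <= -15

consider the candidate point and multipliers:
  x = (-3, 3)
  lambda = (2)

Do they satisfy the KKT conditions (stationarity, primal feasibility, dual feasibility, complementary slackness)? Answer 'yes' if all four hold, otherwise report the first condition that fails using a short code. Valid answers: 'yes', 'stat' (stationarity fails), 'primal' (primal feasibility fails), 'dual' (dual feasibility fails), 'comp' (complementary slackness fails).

Gradient of f: grad f(x) = Q x + c = (-8, 5)
Constraint values g_i(x) = a_i^T x - b_i:
  g_1((-3, 3)) = 0
Stationarity residual: grad f(x) + sum_i lambda_i a_i = (-2, 1)
  -> stationarity FAILS
Primal feasibility (all g_i <= 0): OK
Dual feasibility (all lambda_i >= 0): OK
Complementary slackness (lambda_i * g_i(x) = 0 for all i): OK

Verdict: the first failing condition is stationarity -> stat.

stat


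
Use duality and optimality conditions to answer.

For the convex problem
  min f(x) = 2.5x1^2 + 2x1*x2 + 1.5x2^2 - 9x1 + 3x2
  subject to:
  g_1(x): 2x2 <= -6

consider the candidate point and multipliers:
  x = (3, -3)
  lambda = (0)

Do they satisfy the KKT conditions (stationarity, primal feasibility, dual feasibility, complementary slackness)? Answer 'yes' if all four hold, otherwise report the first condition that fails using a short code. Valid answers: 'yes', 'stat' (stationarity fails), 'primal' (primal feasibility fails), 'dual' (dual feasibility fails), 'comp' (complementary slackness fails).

Gradient of f: grad f(x) = Q x + c = (0, 0)
Constraint values g_i(x) = a_i^T x - b_i:
  g_1((3, -3)) = 0
Stationarity residual: grad f(x) + sum_i lambda_i a_i = (0, 0)
  -> stationarity OK
Primal feasibility (all g_i <= 0): OK
Dual feasibility (all lambda_i >= 0): OK
Complementary slackness (lambda_i * g_i(x) = 0 for all i): OK

Verdict: yes, KKT holds.

yes


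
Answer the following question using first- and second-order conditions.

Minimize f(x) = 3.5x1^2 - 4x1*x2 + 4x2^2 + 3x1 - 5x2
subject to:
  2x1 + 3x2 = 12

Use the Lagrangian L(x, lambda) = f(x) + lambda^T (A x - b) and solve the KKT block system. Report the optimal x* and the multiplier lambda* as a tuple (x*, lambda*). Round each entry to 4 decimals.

Form the Lagrangian:
  L(x, lambda) = (1/2) x^T Q x + c^T x + lambda^T (A x - b)
Stationarity (grad_x L = 0): Q x + c + A^T lambda = 0.
Primal feasibility: A x = b.

This gives the KKT block system:
  [ Q   A^T ] [ x     ]   [-c ]
  [ A    0  ] [ lambda ] = [ b ]

Solving the linear system:
  x*      = (1.951, 2.6993)
  lambda* = (-2.9301)
  f(x*)   = 13.7587

x* = (1.951, 2.6993), lambda* = (-2.9301)


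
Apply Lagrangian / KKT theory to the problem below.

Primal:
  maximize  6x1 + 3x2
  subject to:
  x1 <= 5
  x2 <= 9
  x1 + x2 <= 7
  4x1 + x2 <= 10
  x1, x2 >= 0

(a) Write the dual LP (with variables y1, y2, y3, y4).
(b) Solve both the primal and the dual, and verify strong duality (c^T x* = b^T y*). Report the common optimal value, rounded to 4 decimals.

The standard primal-dual pair for 'max c^T x s.t. A x <= b, x >= 0' is:
  Dual:  min b^T y  s.t.  A^T y >= c,  y >= 0.

So the dual LP is:
  minimize  5y1 + 9y2 + 7y3 + 10y4
  subject to:
    y1 + y3 + 4y4 >= 6
    y2 + y3 + y4 >= 3
    y1, y2, y3, y4 >= 0

Solving the primal: x* = (1, 6).
  primal value c^T x* = 24.
Solving the dual: y* = (0, 0, 2, 1).
  dual value b^T y* = 24.
Strong duality: c^T x* = b^T y*. Confirmed.

24


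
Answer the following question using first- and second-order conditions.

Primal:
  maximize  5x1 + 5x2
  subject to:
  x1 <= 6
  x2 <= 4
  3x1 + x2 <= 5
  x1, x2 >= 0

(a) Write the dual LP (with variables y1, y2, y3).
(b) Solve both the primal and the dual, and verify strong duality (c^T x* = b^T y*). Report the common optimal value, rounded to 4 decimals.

The standard primal-dual pair for 'max c^T x s.t. A x <= b, x >= 0' is:
  Dual:  min b^T y  s.t.  A^T y >= c,  y >= 0.

So the dual LP is:
  minimize  6y1 + 4y2 + 5y3
  subject to:
    y1 + 3y3 >= 5
    y2 + y3 >= 5
    y1, y2, y3 >= 0

Solving the primal: x* = (0.3333, 4).
  primal value c^T x* = 21.6667.
Solving the dual: y* = (0, 3.3333, 1.6667).
  dual value b^T y* = 21.6667.
Strong duality: c^T x* = b^T y*. Confirmed.

21.6667
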